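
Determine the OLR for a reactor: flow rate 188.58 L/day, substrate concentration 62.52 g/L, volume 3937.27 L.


OLR = Q * S / V
= 188.58 * 62.52 / 3937.27
= 2.9945 g/L/day

2.9945 g/L/day


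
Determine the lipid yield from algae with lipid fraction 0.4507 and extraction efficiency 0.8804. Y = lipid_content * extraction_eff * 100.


Y = lipid_content * extraction_eff * 100
= 0.4507 * 0.8804 * 100
= 39.6796%

39.6796%


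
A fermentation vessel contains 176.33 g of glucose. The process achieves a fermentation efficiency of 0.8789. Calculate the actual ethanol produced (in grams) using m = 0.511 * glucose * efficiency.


Actual ethanol: m = 0.511 * 176.33 * 0.8789
m = 79.1930 g

79.1930 g


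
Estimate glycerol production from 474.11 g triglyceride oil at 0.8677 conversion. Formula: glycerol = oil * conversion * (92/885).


glycerol = oil * conv * (92/885)
= 474.11 * 0.8677 * 92 / 885
= 42.7655 g

42.7655 g


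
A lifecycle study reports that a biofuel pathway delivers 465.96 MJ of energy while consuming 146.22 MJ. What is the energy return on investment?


EROI = E_out / E_in
= 465.96 / 146.22
= 3.1867

3.1867


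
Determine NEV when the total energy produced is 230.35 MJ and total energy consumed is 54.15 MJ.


NEV = E_out - E_in
= 230.35 - 54.15
= 176.2000 MJ

176.2000 MJ


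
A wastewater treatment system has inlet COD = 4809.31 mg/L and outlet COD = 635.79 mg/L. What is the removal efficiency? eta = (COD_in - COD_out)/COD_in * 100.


eta = (COD_in - COD_out) / COD_in * 100
= (4809.31 - 635.79) / 4809.31 * 100
= 86.7800%

86.7800%


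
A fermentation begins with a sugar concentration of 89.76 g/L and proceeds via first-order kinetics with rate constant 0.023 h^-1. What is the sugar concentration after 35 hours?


S = S0 * exp(-k * t)
S = 89.76 * exp(-0.023 * 35)
S = 40.1306 g/L

40.1306 g/L


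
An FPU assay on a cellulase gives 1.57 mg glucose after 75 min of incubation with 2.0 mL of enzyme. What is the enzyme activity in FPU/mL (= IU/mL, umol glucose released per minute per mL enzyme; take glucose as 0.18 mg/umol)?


Activity = glucose_mg / (0.18 mg/umol * V_mL * t_min)
= 1.57 / (0.18 * 2.0 * 75)
= 0.0581 FPU/mL

0.0581 FPU/mL


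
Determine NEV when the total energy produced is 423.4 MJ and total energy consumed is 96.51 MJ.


NEV = E_out - E_in
= 423.4 - 96.51
= 326.8900 MJ

326.8900 MJ


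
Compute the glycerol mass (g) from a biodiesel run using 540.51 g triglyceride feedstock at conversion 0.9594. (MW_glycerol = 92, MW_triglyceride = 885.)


glycerol = oil * conv * (92/885)
= 540.51 * 0.9594 * 92 / 885
= 53.9074 g

53.9074 g


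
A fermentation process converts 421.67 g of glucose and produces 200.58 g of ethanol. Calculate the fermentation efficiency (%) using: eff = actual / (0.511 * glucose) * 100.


Fermentation efficiency = (actual / (0.511 * glucose)) * 100
= (200.58 / (0.511 * 421.67)) * 100
= 93.0881%

93.0881%


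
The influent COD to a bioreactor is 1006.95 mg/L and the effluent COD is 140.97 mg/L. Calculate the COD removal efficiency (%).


eta = (COD_in - COD_out) / COD_in * 100
= (1006.95 - 140.97) / 1006.95 * 100
= 86.0003%

86.0003%


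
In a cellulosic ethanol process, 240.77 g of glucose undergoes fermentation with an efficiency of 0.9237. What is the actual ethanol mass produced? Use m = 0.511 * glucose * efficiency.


Actual ethanol: m = 0.511 * 240.77 * 0.9237
m = 113.6460 g

113.6460 g


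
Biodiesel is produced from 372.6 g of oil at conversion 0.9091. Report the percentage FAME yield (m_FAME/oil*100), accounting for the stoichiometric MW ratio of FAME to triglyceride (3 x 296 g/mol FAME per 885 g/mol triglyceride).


m_FAME = oil * conv * (3 * 296 / 885) = oil * conv * (888/885)
= 372.6 * 0.9091 * 888 / 885
= 339.8789 g
Y = m_FAME / oil * 100 = conv * (888/885) * 100
= 0.9091 * 888 / 885 * 100
= 91.22%

91.22%


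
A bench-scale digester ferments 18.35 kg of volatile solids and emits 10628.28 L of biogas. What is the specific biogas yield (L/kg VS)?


Y = V / VS
= 10628.28 / 18.35
= 579.1978 L/kg VS

579.1978 L/kg VS


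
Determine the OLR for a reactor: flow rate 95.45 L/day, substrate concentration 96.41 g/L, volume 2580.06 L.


OLR = Q * S / V
= 95.45 * 96.41 / 2580.06
= 3.5667 g/L/day

3.5667 g/L/day


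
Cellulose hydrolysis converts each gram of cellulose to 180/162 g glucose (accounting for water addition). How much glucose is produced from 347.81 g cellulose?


glucose = cellulose * 180/162
= 347.81 * 180/162
= 386.4556 g

386.4556 g


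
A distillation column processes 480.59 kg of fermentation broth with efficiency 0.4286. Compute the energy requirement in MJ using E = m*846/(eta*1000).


E = m * 846 / (eta * 1000)
= 480.59 * 846 / (0.4286 * 1000)
= 948.6214 MJ

948.6214 MJ


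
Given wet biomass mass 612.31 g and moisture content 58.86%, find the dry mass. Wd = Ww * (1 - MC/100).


Wd = Ww * (1 - MC/100)
= 612.31 * (1 - 58.86/100)
= 251.9043 g

251.9043 g


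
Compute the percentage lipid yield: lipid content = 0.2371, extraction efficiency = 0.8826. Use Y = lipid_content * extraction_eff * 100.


Y = lipid_content * extraction_eff * 100
= 0.2371 * 0.8826 * 100
= 20.9264%

20.9264%


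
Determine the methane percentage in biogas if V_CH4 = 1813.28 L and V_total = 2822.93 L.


CH4% = V_CH4 / V_total * 100
= 1813.28 / 2822.93 * 100
= 64.2340%

64.2340%


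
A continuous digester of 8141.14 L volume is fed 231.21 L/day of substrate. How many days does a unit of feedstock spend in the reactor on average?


HRT = V / Q
= 8141.14 / 231.21
= 35.2110 days

35.2110 days


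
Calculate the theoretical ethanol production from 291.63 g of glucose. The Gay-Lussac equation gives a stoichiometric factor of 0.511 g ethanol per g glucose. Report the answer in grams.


Theoretical ethanol yield: m_EtOH = 0.511 * m_glucose
m_EtOH = 0.511 * 291.63 = 149.0229 g

149.0229 g


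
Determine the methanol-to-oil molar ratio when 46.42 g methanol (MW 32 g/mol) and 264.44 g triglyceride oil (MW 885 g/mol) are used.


Molar ratio = n_MeOH / n_oil = (MeOH/32) / (oil/885) = (MeOH * 885) / (32 * oil)
= (46.42 * 885) / (32 * 264.44)
= 4.8548

4.8548


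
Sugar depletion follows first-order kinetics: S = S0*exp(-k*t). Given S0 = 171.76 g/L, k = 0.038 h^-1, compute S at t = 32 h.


S = S0 * exp(-k * t)
S = 171.76 * exp(-0.038 * 32)
S = 50.9120 g/L

50.9120 g/L


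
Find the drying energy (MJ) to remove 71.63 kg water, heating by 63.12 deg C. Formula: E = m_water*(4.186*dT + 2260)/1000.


E = m_water * (4.186 * dT + 2260) / 1000
= 71.63 * (4.186 * 63.12 + 2260) / 1000
= 180.8099 MJ

180.8099 MJ


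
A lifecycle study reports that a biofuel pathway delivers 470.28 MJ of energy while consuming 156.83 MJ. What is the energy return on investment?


EROI = E_out / E_in
= 470.28 / 156.83
= 2.9987

2.9987


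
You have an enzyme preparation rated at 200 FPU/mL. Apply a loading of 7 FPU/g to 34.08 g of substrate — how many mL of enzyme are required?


V = dosage * m_sub / activity
V = 7 * 34.08 / 200
V = 1.1928 mL

1.1928 mL


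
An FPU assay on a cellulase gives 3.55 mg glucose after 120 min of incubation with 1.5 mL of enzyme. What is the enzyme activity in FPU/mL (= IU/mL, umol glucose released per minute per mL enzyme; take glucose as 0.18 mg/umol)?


Activity = glucose_mg / (0.18 mg/umol * V_mL * t_min)
= 3.55 / (0.18 * 1.5 * 120)
= 0.1096 FPU/mL

0.1096 FPU/mL


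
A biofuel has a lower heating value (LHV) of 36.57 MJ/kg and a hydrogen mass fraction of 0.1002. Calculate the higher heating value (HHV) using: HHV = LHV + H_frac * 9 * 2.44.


HHV = LHV + H_frac * 9 * 2.44
= 36.57 + 0.1002 * 9 * 2.44
= 38.7704 MJ/kg

38.7704 MJ/kg


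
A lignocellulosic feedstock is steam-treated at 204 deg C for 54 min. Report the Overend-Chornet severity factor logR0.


logR0 = log10(t * exp((T - 100) / 14.75))
= log10(54 * exp((204 - 100) / 14.75))
= 4.7945

4.7945


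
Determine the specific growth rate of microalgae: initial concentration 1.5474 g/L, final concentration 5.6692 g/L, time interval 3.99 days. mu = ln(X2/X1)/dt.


mu = ln(X2/X1) / dt
= ln(5.6692/1.5474) / 3.99
= 0.3254 per day

0.3254 per day


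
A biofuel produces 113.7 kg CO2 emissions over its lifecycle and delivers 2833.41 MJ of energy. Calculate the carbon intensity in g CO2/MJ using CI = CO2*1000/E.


CI = CO2 * 1000 / E
= 113.7 * 1000 / 2833.41
= 40.1283 g CO2/MJ

40.1283 g CO2/MJ


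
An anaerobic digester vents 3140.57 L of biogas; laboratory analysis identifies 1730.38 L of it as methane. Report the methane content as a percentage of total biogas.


CH4% = V_CH4 / V_total * 100
= 1730.38 / 3140.57 * 100
= 55.0976%

55.0976%


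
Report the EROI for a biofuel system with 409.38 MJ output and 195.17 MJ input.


EROI = E_out / E_in
= 409.38 / 195.17
= 2.0976

2.0976


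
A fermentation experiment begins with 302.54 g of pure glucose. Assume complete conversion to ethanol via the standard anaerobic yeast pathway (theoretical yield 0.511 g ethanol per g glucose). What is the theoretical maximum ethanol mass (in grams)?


Theoretical ethanol yield: m_EtOH = 0.511 * m_glucose
m_EtOH = 0.511 * 302.54 = 154.5979 g

154.5979 g


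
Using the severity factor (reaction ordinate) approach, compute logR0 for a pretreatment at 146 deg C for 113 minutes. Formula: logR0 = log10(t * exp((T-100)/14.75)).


logR0 = log10(t * exp((T - 100) / 14.75))
= log10(113 * exp((146 - 100) / 14.75))
= 3.4075

3.4075


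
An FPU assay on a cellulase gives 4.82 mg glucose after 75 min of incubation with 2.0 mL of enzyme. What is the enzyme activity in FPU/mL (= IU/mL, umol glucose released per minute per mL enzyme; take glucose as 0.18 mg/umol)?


Activity = glucose_mg / (0.18 mg/umol * V_mL * t_min)
= 4.82 / (0.18 * 2.0 * 75)
= 0.1785 FPU/mL

0.1785 FPU/mL


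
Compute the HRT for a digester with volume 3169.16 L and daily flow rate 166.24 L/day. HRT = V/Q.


HRT = V / Q
= 3169.16 / 166.24
= 19.0638 days

19.0638 days


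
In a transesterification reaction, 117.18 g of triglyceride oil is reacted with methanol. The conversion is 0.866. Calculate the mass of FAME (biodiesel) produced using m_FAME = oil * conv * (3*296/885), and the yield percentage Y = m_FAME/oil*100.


m_FAME = oil * conv * (3 * 296 / 885) = oil * conv * (888/885)
= 117.18 * 0.866 * 888 / 885
= 101.8219 g
Y = m_FAME / oil * 100 = conv * (888/885) * 100
= 0.866 * 888 / 885 * 100
= 86.89%

101.8219 g FAME; Y = 86.89%


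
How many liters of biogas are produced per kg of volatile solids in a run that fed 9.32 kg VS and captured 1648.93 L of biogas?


Y = V / VS
= 1648.93 / 9.32
= 176.9238 L/kg VS

176.9238 L/kg VS


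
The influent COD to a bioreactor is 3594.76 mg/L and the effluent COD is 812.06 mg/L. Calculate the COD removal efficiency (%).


eta = (COD_in - COD_out) / COD_in * 100
= (3594.76 - 812.06) / 3594.76 * 100
= 77.4099%

77.4099%


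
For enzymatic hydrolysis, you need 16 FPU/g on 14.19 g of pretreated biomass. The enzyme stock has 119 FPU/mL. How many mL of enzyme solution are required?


V = dosage * m_sub / activity
V = 16 * 14.19 / 119
V = 1.9079 mL

1.9079 mL


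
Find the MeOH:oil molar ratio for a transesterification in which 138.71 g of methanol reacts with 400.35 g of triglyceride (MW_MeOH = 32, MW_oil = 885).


Molar ratio = n_MeOH / n_oil = (MeOH/32) / (oil/885) = (MeOH * 885) / (32 * oil)
= (138.71 * 885) / (32 * 400.35)
= 9.5821

9.5821


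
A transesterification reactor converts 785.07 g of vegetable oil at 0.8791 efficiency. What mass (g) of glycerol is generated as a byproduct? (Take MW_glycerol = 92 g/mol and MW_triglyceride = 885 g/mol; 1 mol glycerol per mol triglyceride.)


glycerol = oil * conv * (92/885)
= 785.07 * 0.8791 * 92 / 885
= 71.7449 g

71.7449 g


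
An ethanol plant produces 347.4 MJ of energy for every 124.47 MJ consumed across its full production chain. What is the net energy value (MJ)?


NEV = E_out - E_in
= 347.4 - 124.47
= 222.9300 MJ

222.9300 MJ


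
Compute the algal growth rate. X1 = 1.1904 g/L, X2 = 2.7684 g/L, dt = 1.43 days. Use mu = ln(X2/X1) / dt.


mu = ln(X2/X1) / dt
= ln(2.7684/1.1904) / 1.43
= 0.5902 per day

0.5902 per day


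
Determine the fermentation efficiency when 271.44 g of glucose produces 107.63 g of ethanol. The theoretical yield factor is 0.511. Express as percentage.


Fermentation efficiency = (actual / (0.511 * glucose)) * 100
= (107.63 / (0.511 * 271.44)) * 100
= 77.5959%

77.5959%


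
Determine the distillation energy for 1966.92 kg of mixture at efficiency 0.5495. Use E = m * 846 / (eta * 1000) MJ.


E = m * 846 / (eta * 1000)
= 1966.92 * 846 / (0.5495 * 1000)
= 3028.2335 MJ

3028.2335 MJ


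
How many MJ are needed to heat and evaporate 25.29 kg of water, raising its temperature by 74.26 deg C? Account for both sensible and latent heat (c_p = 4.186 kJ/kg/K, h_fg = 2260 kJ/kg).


E = m_water * (4.186 * dT + 2260) / 1000
= 25.29 * (4.186 * 74.26 + 2260) / 1000
= 65.0169 MJ

65.0169 MJ


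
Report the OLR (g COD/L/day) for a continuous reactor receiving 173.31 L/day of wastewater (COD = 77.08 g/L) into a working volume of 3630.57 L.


OLR = Q * S / V
= 173.31 * 77.08 / 3630.57
= 3.6795 g/L/day

3.6795 g/L/day


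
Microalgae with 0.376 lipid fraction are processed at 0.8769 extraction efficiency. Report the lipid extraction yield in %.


Y = lipid_content * extraction_eff * 100
= 0.376 * 0.8769 * 100
= 32.9714%

32.9714%


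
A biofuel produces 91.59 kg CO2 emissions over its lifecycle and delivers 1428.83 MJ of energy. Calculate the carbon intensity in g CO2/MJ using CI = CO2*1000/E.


CI = CO2 * 1000 / E
= 91.59 * 1000 / 1428.83
= 64.1014 g CO2/MJ

64.1014 g CO2/MJ


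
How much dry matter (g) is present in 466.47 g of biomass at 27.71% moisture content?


Wd = Ww * (1 - MC/100)
= 466.47 * (1 - 27.71/100)
= 337.2112 g

337.2112 g


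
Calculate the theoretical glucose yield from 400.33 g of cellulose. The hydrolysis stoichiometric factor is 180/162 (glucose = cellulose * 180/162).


glucose = cellulose * 180/162
= 400.33 * 180/162
= 444.8111 g

444.8111 g


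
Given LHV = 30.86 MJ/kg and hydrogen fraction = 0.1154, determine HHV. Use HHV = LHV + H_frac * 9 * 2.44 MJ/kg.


HHV = LHV + H_frac * 9 * 2.44
= 30.86 + 0.1154 * 9 * 2.44
= 33.3942 MJ/kg

33.3942 MJ/kg


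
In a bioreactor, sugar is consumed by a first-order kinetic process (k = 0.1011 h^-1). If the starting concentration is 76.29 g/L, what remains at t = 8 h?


S = S0 * exp(-k * t)
S = 76.29 * exp(-0.1011 * 8)
S = 33.9790 g/L

33.9790 g/L


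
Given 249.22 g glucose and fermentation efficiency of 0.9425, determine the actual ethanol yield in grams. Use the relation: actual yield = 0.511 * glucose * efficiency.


Actual ethanol: m = 0.511 * 249.22 * 0.9425
m = 120.0287 g

120.0287 g


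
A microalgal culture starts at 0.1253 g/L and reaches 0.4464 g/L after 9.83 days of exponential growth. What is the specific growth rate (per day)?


mu = ln(X2/X1) / dt
= ln(0.4464/0.1253) / 9.83
= 0.1292 per day

0.1292 per day


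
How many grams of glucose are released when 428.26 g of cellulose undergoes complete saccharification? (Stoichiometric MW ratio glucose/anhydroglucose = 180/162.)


glucose = cellulose * 180/162
= 428.26 * 180/162
= 475.8444 g

475.8444 g


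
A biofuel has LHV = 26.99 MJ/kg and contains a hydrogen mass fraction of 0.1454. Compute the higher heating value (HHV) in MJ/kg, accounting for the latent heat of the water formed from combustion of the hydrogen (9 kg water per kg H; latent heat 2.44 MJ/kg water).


HHV = LHV + H_frac * 9 * 2.44
= 26.99 + 0.1454 * 9 * 2.44
= 30.1830 MJ/kg

30.1830 MJ/kg


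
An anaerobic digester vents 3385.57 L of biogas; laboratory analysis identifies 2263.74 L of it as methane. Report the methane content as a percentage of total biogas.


CH4% = V_CH4 / V_total * 100
= 2263.74 / 3385.57 * 100
= 66.8644%

66.8644%


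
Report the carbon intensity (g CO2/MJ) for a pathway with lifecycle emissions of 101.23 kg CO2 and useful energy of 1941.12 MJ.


CI = CO2 * 1000 / E
= 101.23 * 1000 / 1941.12
= 52.1503 g CO2/MJ

52.1503 g CO2/MJ


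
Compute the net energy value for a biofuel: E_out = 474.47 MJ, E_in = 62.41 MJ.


NEV = E_out - E_in
= 474.47 - 62.41
= 412.0600 MJ

412.0600 MJ


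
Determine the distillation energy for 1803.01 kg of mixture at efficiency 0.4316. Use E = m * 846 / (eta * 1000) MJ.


E = m * 846 / (eta * 1000)
= 1803.01 * 846 / (0.4316 * 1000)
= 3534.1670 MJ

3534.1670 MJ


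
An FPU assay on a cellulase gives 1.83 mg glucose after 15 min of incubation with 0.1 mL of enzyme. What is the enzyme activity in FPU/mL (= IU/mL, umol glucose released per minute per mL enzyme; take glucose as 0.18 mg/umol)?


Activity = glucose_mg / (0.18 mg/umol * V_mL * t_min)
= 1.83 / (0.18 * 0.1 * 15)
= 6.7778 FPU/mL

6.7778 FPU/mL


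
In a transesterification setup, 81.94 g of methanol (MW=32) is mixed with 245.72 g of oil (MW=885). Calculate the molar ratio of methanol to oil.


Molar ratio = n_MeOH / n_oil = (MeOH/32) / (oil/885) = (MeOH * 885) / (32 * oil)
= (81.94 * 885) / (32 * 245.72)
= 9.2225

9.2225


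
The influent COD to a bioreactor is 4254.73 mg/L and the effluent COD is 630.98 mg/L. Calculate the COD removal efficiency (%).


eta = (COD_in - COD_out) / COD_in * 100
= (4254.73 - 630.98) / 4254.73 * 100
= 85.1699%

85.1699%


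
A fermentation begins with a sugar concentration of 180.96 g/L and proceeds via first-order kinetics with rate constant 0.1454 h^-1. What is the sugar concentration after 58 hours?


S = S0 * exp(-k * t)
S = 180.96 * exp(-0.1454 * 58)
S = 0.0394 g/L

0.0394 g/L


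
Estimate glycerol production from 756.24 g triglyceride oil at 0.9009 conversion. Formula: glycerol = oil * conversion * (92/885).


glycerol = oil * conv * (92/885)
= 756.24 * 0.9009 * 92 / 885
= 70.8241 g

70.8241 g


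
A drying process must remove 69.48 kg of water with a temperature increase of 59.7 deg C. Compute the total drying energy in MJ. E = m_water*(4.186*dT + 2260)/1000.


E = m_water * (4.186 * dT + 2260) / 1000
= 69.48 * (4.186 * 59.7 + 2260) / 1000
= 174.3881 MJ

174.3881 MJ


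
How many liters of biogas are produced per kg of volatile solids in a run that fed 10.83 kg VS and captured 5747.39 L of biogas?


Y = V / VS
= 5747.39 / 10.83
= 530.6916 L/kg VS

530.6916 L/kg VS


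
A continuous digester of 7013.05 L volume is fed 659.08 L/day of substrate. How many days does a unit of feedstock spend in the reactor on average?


HRT = V / Q
= 7013.05 / 659.08
= 10.6407 days

10.6407 days


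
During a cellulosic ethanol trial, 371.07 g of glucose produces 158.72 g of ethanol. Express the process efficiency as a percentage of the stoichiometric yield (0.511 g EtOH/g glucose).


Fermentation efficiency = (actual / (0.511 * glucose)) * 100
= (158.72 / (0.511 * 371.07)) * 100
= 83.7057%

83.7057%


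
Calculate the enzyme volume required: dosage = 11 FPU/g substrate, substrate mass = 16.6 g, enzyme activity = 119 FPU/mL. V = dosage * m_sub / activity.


V = dosage * m_sub / activity
V = 11 * 16.6 / 119
V = 1.5345 mL

1.5345 mL


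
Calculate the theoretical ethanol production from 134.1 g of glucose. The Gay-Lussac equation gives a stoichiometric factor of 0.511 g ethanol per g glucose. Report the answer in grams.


Theoretical ethanol yield: m_EtOH = 0.511 * m_glucose
m_EtOH = 0.511 * 134.1 = 68.5251 g

68.5251 g


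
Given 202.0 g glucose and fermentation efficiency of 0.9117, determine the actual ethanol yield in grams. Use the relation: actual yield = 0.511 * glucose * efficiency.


Actual ethanol: m = 0.511 * 202.0 * 0.9117
m = 94.1075 g

94.1075 g


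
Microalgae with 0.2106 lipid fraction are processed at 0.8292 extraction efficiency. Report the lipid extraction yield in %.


Y = lipid_content * extraction_eff * 100
= 0.2106 * 0.8292 * 100
= 17.4630%

17.4630%


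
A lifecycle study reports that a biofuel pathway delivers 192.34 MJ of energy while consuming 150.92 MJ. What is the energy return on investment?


EROI = E_out / E_in
= 192.34 / 150.92
= 1.2745

1.2745


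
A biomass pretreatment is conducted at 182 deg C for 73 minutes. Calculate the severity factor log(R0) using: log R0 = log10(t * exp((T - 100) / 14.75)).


logR0 = log10(t * exp((T - 100) / 14.75))
= log10(73 * exp((182 - 100) / 14.75))
= 4.2777

4.2777


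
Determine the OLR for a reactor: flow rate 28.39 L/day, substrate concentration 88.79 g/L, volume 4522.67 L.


OLR = Q * S / V
= 28.39 * 88.79 / 4522.67
= 0.5574 g/L/day

0.5574 g/L/day


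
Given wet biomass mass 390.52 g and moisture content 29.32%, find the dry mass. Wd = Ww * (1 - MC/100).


Wd = Ww * (1 - MC/100)
= 390.52 * (1 - 29.32/100)
= 276.0195 g

276.0195 g


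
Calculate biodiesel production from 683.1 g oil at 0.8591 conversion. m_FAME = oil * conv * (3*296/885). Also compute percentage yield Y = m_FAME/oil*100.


m_FAME = oil * conv * (3 * 296 / 885) = oil * conv * (888/885)
= 683.1 * 0.8591 * 888 / 885
= 588.8405 g
Y = m_FAME / oil * 100 = conv * (888/885) * 100
= 0.8591 * 888 / 885 * 100
= 86.20%

588.8405 g FAME; Y = 86.20%


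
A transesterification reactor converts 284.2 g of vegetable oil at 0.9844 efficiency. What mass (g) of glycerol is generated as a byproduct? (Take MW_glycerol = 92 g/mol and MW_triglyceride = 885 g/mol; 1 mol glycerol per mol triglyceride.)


glycerol = oil * conv * (92/885)
= 284.2 * 0.9844 * 92 / 885
= 29.0831 g

29.0831 g


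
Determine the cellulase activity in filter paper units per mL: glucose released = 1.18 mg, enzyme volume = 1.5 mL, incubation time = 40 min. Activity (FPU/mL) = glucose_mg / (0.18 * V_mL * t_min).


Activity = glucose_mg / (0.18 mg/umol * V_mL * t_min)
= 1.18 / (0.18 * 1.5 * 40)
= 0.1093 FPU/mL

0.1093 FPU/mL


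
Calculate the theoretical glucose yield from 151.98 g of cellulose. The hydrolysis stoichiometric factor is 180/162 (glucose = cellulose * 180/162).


glucose = cellulose * 180/162
= 151.98 * 180/162
= 168.8667 g

168.8667 g


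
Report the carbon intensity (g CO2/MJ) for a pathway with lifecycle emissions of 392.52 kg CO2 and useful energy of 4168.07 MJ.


CI = CO2 * 1000 / E
= 392.52 * 1000 / 4168.07
= 94.1731 g CO2/MJ

94.1731 g CO2/MJ


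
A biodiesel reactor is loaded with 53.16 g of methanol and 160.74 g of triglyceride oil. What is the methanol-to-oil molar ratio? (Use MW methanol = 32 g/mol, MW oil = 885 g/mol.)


Molar ratio = n_MeOH / n_oil = (MeOH/32) / (oil/885) = (MeOH * 885) / (32 * oil)
= (53.16 * 885) / (32 * 160.74)
= 9.1465

9.1465


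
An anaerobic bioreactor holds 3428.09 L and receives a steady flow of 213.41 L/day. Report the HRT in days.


HRT = V / Q
= 3428.09 / 213.41
= 16.0634 days

16.0634 days


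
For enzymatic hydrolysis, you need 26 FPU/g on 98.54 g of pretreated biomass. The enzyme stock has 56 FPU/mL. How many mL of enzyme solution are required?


V = dosage * m_sub / activity
V = 26 * 98.54 / 56
V = 45.7507 mL

45.7507 mL


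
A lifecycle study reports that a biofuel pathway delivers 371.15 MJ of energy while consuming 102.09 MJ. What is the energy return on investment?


EROI = E_out / E_in
= 371.15 / 102.09
= 3.6355

3.6355


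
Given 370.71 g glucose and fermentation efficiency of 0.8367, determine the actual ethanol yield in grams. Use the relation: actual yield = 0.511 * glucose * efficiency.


Actual ethanol: m = 0.511 * 370.71 * 0.8367
m = 158.4984 g

158.4984 g


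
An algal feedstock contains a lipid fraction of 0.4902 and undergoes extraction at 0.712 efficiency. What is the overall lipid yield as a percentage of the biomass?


Y = lipid_content * extraction_eff * 100
= 0.4902 * 0.712 * 100
= 34.9022%

34.9022%


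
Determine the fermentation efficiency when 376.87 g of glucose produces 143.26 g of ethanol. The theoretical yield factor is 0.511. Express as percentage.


Fermentation efficiency = (actual / (0.511 * glucose)) * 100
= (143.26 / (0.511 * 376.87)) * 100
= 74.3896%

74.3896%


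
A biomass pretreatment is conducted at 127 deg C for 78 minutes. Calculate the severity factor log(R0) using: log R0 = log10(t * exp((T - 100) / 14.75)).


logR0 = log10(t * exp((T - 100) / 14.75))
= log10(78 * exp((127 - 100) / 14.75))
= 2.6871

2.6871


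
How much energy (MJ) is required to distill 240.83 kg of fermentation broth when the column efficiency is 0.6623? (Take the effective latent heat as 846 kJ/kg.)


E = m * 846 / (eta * 1000)
= 240.83 * 846 / (0.6623 * 1000)
= 307.6282 MJ

307.6282 MJ


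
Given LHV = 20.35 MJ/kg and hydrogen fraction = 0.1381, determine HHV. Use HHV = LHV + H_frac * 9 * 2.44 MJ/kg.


HHV = LHV + H_frac * 9 * 2.44
= 20.35 + 0.1381 * 9 * 2.44
= 23.3827 MJ/kg

23.3827 MJ/kg


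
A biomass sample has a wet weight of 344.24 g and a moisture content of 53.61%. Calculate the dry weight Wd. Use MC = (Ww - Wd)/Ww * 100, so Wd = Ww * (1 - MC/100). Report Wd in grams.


Wd = Ww * (1 - MC/100)
= 344.24 * (1 - 53.61/100)
= 159.6929 g

159.6929 g


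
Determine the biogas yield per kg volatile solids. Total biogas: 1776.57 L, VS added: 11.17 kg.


Y = V / VS
= 1776.57 / 11.17
= 159.0483 L/kg VS

159.0483 L/kg VS


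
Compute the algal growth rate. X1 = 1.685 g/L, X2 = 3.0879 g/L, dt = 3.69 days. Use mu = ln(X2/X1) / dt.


mu = ln(X2/X1) / dt
= ln(3.0879/1.685) / 3.69
= 0.1642 per day

0.1642 per day


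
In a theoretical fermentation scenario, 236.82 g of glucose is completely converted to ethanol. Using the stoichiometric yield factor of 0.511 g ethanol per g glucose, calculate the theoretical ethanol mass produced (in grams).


Theoretical ethanol yield: m_EtOH = 0.511 * m_glucose
m_EtOH = 0.511 * 236.82 = 121.0150 g

121.0150 g


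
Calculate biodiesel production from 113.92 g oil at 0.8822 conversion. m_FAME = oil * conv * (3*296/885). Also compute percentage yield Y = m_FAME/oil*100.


m_FAME = oil * conv * (3 * 296 / 885) = oil * conv * (888/885)
= 113.92 * 0.8822 * 888 / 885
= 100.8409 g
Y = m_FAME / oil * 100 = conv * (888/885) * 100
= 0.8822 * 888 / 885 * 100
= 88.52%

100.8409 g FAME; Y = 88.52%


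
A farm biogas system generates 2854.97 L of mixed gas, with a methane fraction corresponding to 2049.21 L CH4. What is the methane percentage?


CH4% = V_CH4 / V_total * 100
= 2049.21 / 2854.97 * 100
= 71.7769%

71.7769%


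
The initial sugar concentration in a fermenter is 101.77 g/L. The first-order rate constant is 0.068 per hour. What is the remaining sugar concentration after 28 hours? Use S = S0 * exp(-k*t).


S = S0 * exp(-k * t)
S = 101.77 * exp(-0.068 * 28)
S = 15.1608 g/L

15.1608 g/L


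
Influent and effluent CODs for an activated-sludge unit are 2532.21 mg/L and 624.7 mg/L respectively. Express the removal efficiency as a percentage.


eta = (COD_in - COD_out) / COD_in * 100
= (2532.21 - 624.7) / 2532.21 * 100
= 75.3299%

75.3299%


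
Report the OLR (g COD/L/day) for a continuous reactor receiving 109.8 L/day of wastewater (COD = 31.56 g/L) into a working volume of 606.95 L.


OLR = Q * S / V
= 109.8 * 31.56 / 606.95
= 5.7093 g/L/day

5.7093 g/L/day


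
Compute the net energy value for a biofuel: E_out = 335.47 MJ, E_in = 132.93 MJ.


NEV = E_out - E_in
= 335.47 - 132.93
= 202.5400 MJ

202.5400 MJ


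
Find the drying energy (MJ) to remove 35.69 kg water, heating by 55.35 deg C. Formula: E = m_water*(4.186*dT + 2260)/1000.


E = m_water * (4.186 * dT + 2260) / 1000
= 35.69 * (4.186 * 55.35 + 2260) / 1000
= 88.9286 MJ

88.9286 MJ


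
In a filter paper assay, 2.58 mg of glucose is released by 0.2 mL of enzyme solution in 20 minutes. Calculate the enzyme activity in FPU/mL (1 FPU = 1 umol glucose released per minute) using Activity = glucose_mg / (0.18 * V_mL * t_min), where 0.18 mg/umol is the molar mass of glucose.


Activity = glucose_mg / (0.18 mg/umol * V_mL * t_min)
= 2.58 / (0.18 * 0.2 * 20)
= 3.5833 FPU/mL

3.5833 FPU/mL


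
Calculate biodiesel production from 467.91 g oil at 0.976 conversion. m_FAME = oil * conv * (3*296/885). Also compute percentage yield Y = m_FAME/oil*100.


m_FAME = oil * conv * (3 * 296 / 885) = oil * conv * (888/885)
= 467.91 * 0.976 * 888 / 885
= 458.2282 g
Y = m_FAME / oil * 100 = conv * (888/885) * 100
= 0.976 * 888 / 885 * 100
= 97.93%

458.2282 g FAME; Y = 97.93%


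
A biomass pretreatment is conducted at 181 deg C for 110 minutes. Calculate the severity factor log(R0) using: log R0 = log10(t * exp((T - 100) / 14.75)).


logR0 = log10(t * exp((T - 100) / 14.75))
= log10(110 * exp((181 - 100) / 14.75))
= 4.4263

4.4263


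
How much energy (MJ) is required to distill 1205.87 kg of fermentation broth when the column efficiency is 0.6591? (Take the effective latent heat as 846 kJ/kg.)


E = m * 846 / (eta * 1000)
= 1205.87 * 846 / (0.6591 * 1000)
= 1547.8168 MJ

1547.8168 MJ


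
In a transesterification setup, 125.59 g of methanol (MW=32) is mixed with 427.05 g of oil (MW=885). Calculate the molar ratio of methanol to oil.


Molar ratio = n_MeOH / n_oil = (MeOH/32) / (oil/885) = (MeOH * 885) / (32 * oil)
= (125.59 * 885) / (32 * 427.05)
= 8.1334

8.1334


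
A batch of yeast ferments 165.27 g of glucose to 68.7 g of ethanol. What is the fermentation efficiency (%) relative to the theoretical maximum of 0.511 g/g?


Fermentation efficiency = (actual / (0.511 * glucose)) * 100
= (68.7 / (0.511 * 165.27)) * 100
= 81.3471%

81.3471%


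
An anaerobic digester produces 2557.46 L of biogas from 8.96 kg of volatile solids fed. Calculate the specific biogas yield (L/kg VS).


Y = V / VS
= 2557.46 / 8.96
= 285.4308 L/kg VS

285.4308 L/kg VS


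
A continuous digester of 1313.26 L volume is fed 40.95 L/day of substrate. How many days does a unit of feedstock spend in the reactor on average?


HRT = V / Q
= 1313.26 / 40.95
= 32.0698 days

32.0698 days


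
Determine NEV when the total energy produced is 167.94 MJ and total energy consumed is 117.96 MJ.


NEV = E_out - E_in
= 167.94 - 117.96
= 49.9800 MJ

49.9800 MJ


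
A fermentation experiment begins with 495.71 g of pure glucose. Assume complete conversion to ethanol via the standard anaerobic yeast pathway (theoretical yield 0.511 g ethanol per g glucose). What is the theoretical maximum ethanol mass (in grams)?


Theoretical ethanol yield: m_EtOH = 0.511 * m_glucose
m_EtOH = 0.511 * 495.71 = 253.3078 g

253.3078 g


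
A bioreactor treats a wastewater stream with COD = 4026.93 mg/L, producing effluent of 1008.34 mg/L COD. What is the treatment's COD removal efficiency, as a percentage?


eta = (COD_in - COD_out) / COD_in * 100
= (4026.93 - 1008.34) / 4026.93 * 100
= 74.9601%

74.9601%


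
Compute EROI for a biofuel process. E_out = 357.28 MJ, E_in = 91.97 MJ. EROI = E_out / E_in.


EROI = E_out / E_in
= 357.28 / 91.97
= 3.8847

3.8847


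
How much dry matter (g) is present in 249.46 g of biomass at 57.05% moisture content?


Wd = Ww * (1 - MC/100)
= 249.46 * (1 - 57.05/100)
= 107.1431 g

107.1431 g


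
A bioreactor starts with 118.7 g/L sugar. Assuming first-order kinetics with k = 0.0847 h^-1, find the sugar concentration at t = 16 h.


S = S0 * exp(-k * t)
S = 118.7 * exp(-0.0847 * 16)
S = 30.6122 g/L

30.6122 g/L


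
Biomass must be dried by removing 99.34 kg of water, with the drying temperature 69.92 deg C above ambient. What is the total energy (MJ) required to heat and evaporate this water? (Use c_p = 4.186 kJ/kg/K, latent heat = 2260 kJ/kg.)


E = m_water * (4.186 * dT + 2260) / 1000
= 99.34 * (4.186 * 69.92 + 2260) / 1000
= 253.5837 MJ

253.5837 MJ


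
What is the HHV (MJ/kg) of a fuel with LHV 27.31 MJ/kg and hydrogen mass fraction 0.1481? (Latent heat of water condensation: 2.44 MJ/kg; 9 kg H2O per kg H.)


HHV = LHV + H_frac * 9 * 2.44
= 27.31 + 0.1481 * 9 * 2.44
= 30.5623 MJ/kg

30.5623 MJ/kg


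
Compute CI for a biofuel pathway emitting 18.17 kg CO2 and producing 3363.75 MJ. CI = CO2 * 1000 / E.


CI = CO2 * 1000 / E
= 18.17 * 1000 / 3363.75
= 5.4017 g CO2/MJ

5.4017 g CO2/MJ


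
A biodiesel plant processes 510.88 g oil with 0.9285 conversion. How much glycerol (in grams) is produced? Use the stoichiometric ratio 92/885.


glycerol = oil * conv * (92/885)
= 510.88 * 0.9285 * 92 / 885
= 49.3112 g

49.3112 g


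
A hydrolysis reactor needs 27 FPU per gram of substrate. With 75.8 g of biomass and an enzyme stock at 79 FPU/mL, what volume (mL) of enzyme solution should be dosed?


V = dosage * m_sub / activity
V = 27 * 75.8 / 79
V = 25.9063 mL

25.9063 mL


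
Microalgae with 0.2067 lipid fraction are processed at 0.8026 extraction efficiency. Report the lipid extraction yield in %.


Y = lipid_content * extraction_eff * 100
= 0.2067 * 0.8026 * 100
= 16.5897%

16.5897%


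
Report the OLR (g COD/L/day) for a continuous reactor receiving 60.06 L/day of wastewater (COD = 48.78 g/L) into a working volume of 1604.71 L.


OLR = Q * S / V
= 60.06 * 48.78 / 1604.71
= 1.8257 g/L/day

1.8257 g/L/day


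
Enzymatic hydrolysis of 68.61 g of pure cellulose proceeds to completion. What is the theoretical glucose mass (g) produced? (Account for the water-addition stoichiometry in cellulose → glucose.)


glucose = cellulose * 180/162
= 68.61 * 180/162
= 76.2333 g

76.2333 g


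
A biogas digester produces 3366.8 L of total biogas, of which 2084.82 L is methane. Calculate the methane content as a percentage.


CH4% = V_CH4 / V_total * 100
= 2084.82 / 3366.8 * 100
= 61.9229%

61.9229%


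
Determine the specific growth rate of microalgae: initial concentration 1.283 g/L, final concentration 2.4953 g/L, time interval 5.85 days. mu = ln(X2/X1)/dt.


mu = ln(X2/X1) / dt
= ln(2.4953/1.283) / 5.85
= 0.1137 per day

0.1137 per day


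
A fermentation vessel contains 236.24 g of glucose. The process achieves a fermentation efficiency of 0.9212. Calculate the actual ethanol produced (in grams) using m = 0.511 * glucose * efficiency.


Actual ethanol: m = 0.511 * 236.24 * 0.9212
m = 111.2060 g

111.2060 g


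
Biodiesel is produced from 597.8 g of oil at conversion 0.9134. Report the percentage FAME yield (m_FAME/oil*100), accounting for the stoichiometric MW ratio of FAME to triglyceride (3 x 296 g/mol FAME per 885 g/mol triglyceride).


m_FAME = oil * conv * (3 * 296 / 885) = oil * conv * (888/885)
= 597.8 * 0.9134 * 888 / 885
= 547.8815 g
Y = m_FAME / oil * 100 = conv * (888/885) * 100
= 0.9134 * 888 / 885 * 100
= 91.65%

91.65%


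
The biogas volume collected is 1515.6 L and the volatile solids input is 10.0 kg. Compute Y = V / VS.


Y = V / VS
= 1515.6 / 10.0
= 151.5600 L/kg VS

151.5600 L/kg VS


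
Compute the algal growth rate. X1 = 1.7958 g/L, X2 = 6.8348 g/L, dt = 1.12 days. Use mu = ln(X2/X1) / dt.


mu = ln(X2/X1) / dt
= ln(6.8348/1.7958) / 1.12
= 1.1934 per day

1.1934 per day


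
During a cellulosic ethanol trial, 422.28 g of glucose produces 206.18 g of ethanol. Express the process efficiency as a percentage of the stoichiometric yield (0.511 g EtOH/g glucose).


Fermentation efficiency = (actual / (0.511 * glucose)) * 100
= (206.18 / (0.511 * 422.28)) * 100
= 95.5488%

95.5488%


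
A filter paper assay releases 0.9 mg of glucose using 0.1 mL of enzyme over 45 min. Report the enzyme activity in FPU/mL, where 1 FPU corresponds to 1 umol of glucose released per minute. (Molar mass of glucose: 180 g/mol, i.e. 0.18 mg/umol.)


Activity = glucose_mg / (0.18 mg/umol * V_mL * t_min)
= 0.9 / (0.18 * 0.1 * 45)
= 1.1111 FPU/mL

1.1111 FPU/mL


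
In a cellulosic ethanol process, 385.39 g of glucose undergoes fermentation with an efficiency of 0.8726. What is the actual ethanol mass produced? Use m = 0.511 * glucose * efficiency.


Actual ethanol: m = 0.511 * 385.39 * 0.8726
m = 171.8449 g

171.8449 g


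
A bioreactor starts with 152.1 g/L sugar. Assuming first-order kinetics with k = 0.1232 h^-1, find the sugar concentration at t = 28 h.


S = S0 * exp(-k * t)
S = 152.1 * exp(-0.1232 * 28)
S = 4.8304 g/L

4.8304 g/L


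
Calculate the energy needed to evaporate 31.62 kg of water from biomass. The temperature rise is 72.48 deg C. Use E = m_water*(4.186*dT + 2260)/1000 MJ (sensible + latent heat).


E = m_water * (4.186 * dT + 2260) / 1000
= 31.62 * (4.186 * 72.48 + 2260) / 1000
= 81.0547 MJ

81.0547 MJ


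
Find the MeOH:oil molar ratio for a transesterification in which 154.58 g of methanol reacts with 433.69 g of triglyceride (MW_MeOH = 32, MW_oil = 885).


Molar ratio = n_MeOH / n_oil = (MeOH/32) / (oil/885) = (MeOH * 885) / (32 * oil)
= (154.58 * 885) / (32 * 433.69)
= 9.8575

9.8575


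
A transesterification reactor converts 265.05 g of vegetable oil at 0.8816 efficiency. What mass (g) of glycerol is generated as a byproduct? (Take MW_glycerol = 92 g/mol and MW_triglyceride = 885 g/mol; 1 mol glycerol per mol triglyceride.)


glycerol = oil * conv * (92/885)
= 265.05 * 0.8816 * 92 / 885
= 24.2909 g

24.2909 g


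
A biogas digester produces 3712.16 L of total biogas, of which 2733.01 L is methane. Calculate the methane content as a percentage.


CH4% = V_CH4 / V_total * 100
= 2733.01 / 3712.16 * 100
= 73.6232%

73.6232%


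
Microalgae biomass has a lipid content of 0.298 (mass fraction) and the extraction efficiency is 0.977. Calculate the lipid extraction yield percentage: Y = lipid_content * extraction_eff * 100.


Y = lipid_content * extraction_eff * 100
= 0.298 * 0.977 * 100
= 29.1146%

29.1146%


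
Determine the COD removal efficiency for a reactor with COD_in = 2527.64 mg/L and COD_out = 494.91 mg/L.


eta = (COD_in - COD_out) / COD_in * 100
= (2527.64 - 494.91) / 2527.64 * 100
= 80.4201%

80.4201%


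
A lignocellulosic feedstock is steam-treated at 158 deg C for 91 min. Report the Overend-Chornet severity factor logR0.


logR0 = log10(t * exp((T - 100) / 14.75))
= log10(91 * exp((158 - 100) / 14.75))
= 3.6668

3.6668


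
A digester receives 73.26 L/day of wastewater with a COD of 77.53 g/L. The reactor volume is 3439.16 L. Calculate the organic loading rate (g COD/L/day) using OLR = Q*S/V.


OLR = Q * S / V
= 73.26 * 77.53 / 3439.16
= 1.6515 g/L/day

1.6515 g/L/day


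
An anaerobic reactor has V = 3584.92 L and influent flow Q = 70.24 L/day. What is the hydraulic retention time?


HRT = V / Q
= 3584.92 / 70.24
= 51.0382 days

51.0382 days


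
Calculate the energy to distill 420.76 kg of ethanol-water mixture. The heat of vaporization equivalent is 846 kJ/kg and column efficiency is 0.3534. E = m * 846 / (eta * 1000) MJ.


E = m * 846 / (eta * 1000)
= 420.76 * 846 / (0.3534 * 1000)
= 1007.2523 MJ

1007.2523 MJ


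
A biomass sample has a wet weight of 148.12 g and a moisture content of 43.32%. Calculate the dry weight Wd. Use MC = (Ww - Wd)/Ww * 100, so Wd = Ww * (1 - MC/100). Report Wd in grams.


Wd = Ww * (1 - MC/100)
= 148.12 * (1 - 43.32/100)
= 83.9544 g

83.9544 g


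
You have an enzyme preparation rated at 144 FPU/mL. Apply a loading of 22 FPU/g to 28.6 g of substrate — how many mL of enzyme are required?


V = dosage * m_sub / activity
V = 22 * 28.6 / 144
V = 4.3694 mL

4.3694 mL


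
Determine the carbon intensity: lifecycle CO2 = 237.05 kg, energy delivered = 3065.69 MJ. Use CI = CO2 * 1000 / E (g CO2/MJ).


CI = CO2 * 1000 / E
= 237.05 * 1000 / 3065.69
= 77.3235 g CO2/MJ

77.3235 g CO2/MJ


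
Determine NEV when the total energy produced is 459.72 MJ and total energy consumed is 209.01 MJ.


NEV = E_out - E_in
= 459.72 - 209.01
= 250.7100 MJ

250.7100 MJ


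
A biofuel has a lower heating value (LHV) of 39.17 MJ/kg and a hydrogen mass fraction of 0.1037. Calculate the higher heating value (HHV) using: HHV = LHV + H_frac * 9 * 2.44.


HHV = LHV + H_frac * 9 * 2.44
= 39.17 + 0.1037 * 9 * 2.44
= 41.4473 MJ/kg

41.4473 MJ/kg
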